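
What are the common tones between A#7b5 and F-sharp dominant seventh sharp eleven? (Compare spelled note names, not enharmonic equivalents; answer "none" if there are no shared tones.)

A#7b5: A# C## E G#
F-sharp dominant seventh sharp eleven: F# A# C# E B#
Common to both → A#, E.

A#  E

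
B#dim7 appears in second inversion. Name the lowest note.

B#dim7 in root position is B#–D#–F#–A.
Second inversion places the fifth in the bass, which is F#.

F#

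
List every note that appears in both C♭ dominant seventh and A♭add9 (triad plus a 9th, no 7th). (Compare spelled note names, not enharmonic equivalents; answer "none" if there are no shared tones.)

Eb

C♭ dominant seventh: Cb Eb Gb Bbb
A♭add9: Ab C Eb Bb
Common to both → Eb.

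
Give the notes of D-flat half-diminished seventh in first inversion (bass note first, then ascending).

In root position, D-flat half-diminished seventh is D-flat–F-flat–A-double-flat–C-flat.
First inversion puts the third (F-flat) in the bass.

F-flat A-double-flat C-flat D-flat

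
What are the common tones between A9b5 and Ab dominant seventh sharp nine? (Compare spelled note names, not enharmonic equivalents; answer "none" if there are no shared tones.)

A9b5 = A, C♯, E♭, G, B.
Ab dominant seventh sharp nine = A♭, C, E♭, G♭, B.
Shared: E♭, B.

E♭ – B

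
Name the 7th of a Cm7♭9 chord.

Bb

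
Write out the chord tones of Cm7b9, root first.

C  Eb  G  Bb  Db

Cm7b9: minor seventh flat nine on C.
- root: C
- minor 3rd: Eb
- perfect 5th: G
- minor 7th: Bb
- minor 9th: Db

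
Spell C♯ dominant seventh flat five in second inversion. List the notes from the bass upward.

G B C-sharp E-sharp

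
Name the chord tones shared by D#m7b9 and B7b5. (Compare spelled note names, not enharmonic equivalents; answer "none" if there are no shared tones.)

D#m7b9 = D♯, F♯, A♯, C♯, E.
B7b5 = B, D♯, F, A.
Shared: D♯.

D♯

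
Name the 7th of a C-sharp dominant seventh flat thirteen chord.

B

C-sharp dominant seventh flat thirteen is built on C#; its 7th is a minor 7th above the root.
A seventh above C uses the letter B, and the minor 7th above C# is B.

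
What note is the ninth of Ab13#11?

Ab13#11 is built on Ab; its 9th is a major 9th above the root.
A second above A uses the letter B, and the major 9th above Ab is Bb.

Bb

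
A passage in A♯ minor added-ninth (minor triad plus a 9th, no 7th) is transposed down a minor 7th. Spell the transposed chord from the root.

B-sharp D-sharp F-double-sharp C-double-sharp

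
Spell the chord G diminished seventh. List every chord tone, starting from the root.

G  Bb  Db  Fb

Root G, quality diminished seventh:
root → G
3rd (minor 3rd) → Bb
5th (diminished 5th) → Db
7th (diminished 7th) → Fb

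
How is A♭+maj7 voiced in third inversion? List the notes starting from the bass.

G, Ab, C, E

A♭+maj7 = Ab–C–E–G; third inversion → seventh (G) lowest.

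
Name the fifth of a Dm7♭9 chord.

A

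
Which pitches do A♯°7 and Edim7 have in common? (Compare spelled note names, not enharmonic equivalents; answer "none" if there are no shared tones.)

E G

A♯°7 = A#, C#, E, G.
Edim7 = E, G, Bb, Db.
Shared: E, G.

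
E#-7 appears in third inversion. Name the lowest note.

E#-7 in root position is E#–G#–B#–D#.
Third inversion places the seventh in the bass, which is D#.

D#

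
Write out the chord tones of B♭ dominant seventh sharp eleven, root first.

B-flat  D  F  A-flat  E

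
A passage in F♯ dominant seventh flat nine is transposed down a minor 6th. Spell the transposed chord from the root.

A♯  C𝄪  E♯  G♯  B

F♯ down a minor 6th → A♯. New chord: A♯ dominant seventh flat nine.
root → A♯
3rd (major 3rd) → C𝄪
5th (perfect 5th) → E♯
7th (minor 7th) → G♯
9th (minor 9th) → B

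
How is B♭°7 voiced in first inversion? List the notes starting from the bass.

Db, Fb, Abb, Bb

In root position, B♭°7 is Bb–Db–Fb–Abb.
First inversion puts the third (Db) in the bass.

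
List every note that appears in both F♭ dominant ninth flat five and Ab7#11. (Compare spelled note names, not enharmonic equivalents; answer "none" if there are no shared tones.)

F♭ dominant ninth flat five: F♭ A♭ C𝄫 E𝄫 G♭
Ab7#11: A♭ C E♭ G♭ D
Common to both → A♭, G♭.

A♭, G♭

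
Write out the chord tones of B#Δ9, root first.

B#Δ9 is a major ninth built on B#.
B# — root
D## — major 3rd
F## — perfect 5th
A## — major 7th
C## — major 9th

B#, D##, F##, A##, C##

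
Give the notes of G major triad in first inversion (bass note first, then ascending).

B D G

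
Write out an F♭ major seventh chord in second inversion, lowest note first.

C-flat, E-flat, F-flat, A-flat

F♭ major seventh = F-flat–A-flat–C-flat–E-flat; second inversion → fifth (C-flat) lowest.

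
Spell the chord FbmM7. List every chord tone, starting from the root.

Fb, Abb, Cb, Eb

FbmM7: minor-major seventh on Fb.
Root: Fb
Minor 3rd (3rd): Abb
Perfect 5th (5th): Cb
Major 7th (7th): Eb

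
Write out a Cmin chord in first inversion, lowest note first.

Eb – G – C

Cmin = C–Eb–G; first inversion → third (Eb) lowest.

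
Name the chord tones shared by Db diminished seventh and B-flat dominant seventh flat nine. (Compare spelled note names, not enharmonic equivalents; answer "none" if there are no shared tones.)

none

Db diminished seventh: D-flat F-flat A-double-flat C-double-flat
B-flat dominant seventh flat nine: B-flat D F A-flat C-flat
Common to both → none.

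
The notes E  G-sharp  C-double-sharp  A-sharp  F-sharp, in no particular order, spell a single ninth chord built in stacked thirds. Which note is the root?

F-sharp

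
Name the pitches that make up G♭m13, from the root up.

Root Gb, quality minor thirteenth:
- root: Gb
- minor 3rd: Bbb
- perfect 5th: Db
- minor 7th: Fb
- major 9th: Ab
- perfect 11th: Cb
- major 13th: Eb

Gb, Bbb, Db, Fb, Ab, Cb, Eb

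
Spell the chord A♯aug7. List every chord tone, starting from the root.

A♯aug7: augmented seventh on A#.
Root: A#
Major 3rd (3rd): C##
Augmented 5th (5th): E##
Minor 7th (7th): G#

A#, C##, E##, G#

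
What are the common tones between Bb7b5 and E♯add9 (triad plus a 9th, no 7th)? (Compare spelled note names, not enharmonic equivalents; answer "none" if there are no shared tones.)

Bb7b5 = Bb, D, Fb, Ab.
E♯add9 = E#, G##, B#, F##.
Shared: none.

none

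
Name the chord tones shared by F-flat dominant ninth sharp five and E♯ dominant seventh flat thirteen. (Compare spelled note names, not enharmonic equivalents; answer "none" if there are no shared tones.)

none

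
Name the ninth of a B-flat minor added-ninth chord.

C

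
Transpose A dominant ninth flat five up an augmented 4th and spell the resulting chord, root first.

A up an augmented 4th → D-sharp. New chord: D-sharp dominant ninth flat five.
Root: D-sharp
Major 3rd (3rd): F-double-sharp
Diminished 5th (5th): A
Minor 7th (7th): C-sharp
Major 9th (9th): E-sharp

D-sharp F-double-sharp A C-sharp E-sharp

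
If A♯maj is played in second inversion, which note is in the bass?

E#

A♯maj = A#–C##–E#. Second inversion → fifth in the bass = E#.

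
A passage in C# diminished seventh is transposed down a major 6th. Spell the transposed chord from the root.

E, G, Bb, Db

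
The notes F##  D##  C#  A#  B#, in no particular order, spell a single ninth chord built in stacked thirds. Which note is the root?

Stacking in thirds gives B# – D## – F## – A# – C#, so B# is the root — B# dominant seventh flat nine.

B#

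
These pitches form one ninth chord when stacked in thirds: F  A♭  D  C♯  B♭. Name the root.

B♭

Stacking in thirds gives B♭ – D – F – A♭ – C♯, so B♭ is the root — B♭ dominant seventh sharp nine.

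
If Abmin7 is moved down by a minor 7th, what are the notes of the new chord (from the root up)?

Ab down a minor 7th → Bb. New chord: Bb minor seventh.
Bb — root
Db — minor 3rd
F — perfect 5th
Ab — minor 7th

Bb, Db, F, Ab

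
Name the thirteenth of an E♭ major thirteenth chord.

C

E♭ major thirteenth is built on Eb; its 13th is a major 13th above the root.
A sixth above E uses the letter C, and the major 13th above Eb is C.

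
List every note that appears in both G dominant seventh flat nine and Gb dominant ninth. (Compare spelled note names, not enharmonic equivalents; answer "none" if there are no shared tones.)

A-flat

G dominant seventh flat nine: G B D F A-flat
Gb dominant ninth: G-flat B-flat D-flat F-flat A-flat
Common to both → A-flat.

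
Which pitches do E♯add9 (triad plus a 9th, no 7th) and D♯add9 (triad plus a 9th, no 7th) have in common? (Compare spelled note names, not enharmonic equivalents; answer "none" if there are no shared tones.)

E♯add9 = E#, G##, B#, F##.
D♯add9 = D#, F##, A#, E#.
Shared: E#, F##.

E#, F##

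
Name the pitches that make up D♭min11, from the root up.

D♭min11 is a minor eleventh built on Db.
Db — root
Fb — minor 3rd
Ab — perfect 5th
Cb — minor 7th
Eb — major 9th
Gb — perfect 11th

Db, Fb, Ab, Cb, Eb, Gb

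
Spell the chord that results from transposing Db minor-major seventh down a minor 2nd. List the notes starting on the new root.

C – E-flat – G – B

A minor 2nd down from D-flat is C, so the new chord is C minor-major seventh.
- root: C
- minor 3rd: E-flat
- perfect 5th: G
- major 7th: B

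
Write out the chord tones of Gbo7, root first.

G♭, B𝄫, D𝄫, F𝄫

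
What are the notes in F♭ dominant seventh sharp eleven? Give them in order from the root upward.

Fb  Ab  Cb  Ebb  Bb

Root Fb, quality dominant seventh sharp eleven:
- root: Fb
- major 3rd: Ab
- perfect 5th: Cb
- minor 7th: Ebb
- augmented 11th: Bb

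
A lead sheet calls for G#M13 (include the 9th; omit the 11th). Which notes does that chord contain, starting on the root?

G♯, B♯, D♯, F𝄪, A♯, E♯

Root G♯, quality major thirteenth:
G♯ — root
B♯ — major 3rd
D♯ — perfect 5th
F𝄪 — major 7th
A♯ — major 9th
E♯ — major 13th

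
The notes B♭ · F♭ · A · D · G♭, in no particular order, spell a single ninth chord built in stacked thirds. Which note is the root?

Stacking in thirds gives G♭ – B♭ – D – F♭ – A, so G♭ is the root — G♭ dominant seventh sharp nine sharp five.

G♭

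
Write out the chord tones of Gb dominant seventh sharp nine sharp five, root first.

Gb, Bb, D, Fb, A

Gb dominant seventh sharp nine sharp five: dominant seventh sharp nine sharp five on Gb.
Root: Gb
Major 3rd (3rd): Bb
Augmented 5th (5th): D
Minor 7th (7th): Fb
Augmented 9th (9th): A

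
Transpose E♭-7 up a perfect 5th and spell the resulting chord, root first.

A perfect 5th up from Eb is Bb, so the new chord is Bb minor seventh.
Root: Bb
Minor 3rd (3rd): Db
Perfect 5th (5th): F
Minor 7th (7th): Ab

Bb  Db  F  Ab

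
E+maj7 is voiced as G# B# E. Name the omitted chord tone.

D#

The full E+maj7 chord is E, G#, B#, D#.
Comparing with the voicing, the major 7th (7th) — D# — is absent.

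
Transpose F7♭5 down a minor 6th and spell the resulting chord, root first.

A minor 6th down from F is A, so the new chord is A dominant seventh flat five.
- root: A
- major 3rd: C♯
- diminished 5th: E♭
- minor 7th: G

A – C♯ – E♭ – G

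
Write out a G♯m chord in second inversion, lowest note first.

D#, G#, B

G♯m = G#–B–D#; second inversion → fifth (D#) lowest.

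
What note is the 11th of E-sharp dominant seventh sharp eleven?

E-sharp dominant seventh sharp eleven is built on E-sharp; its 11th is an augmented 11th above the root.
A fourth above E uses the letter A, and the augmented 11th above E-sharp is A-double-sharp.

A-double-sharp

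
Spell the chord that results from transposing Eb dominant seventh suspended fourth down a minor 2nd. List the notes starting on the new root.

D, G, A, C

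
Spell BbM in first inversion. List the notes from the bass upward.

In root position, BbM is Bb–D–F.
First inversion puts the third (D) in the bass.

D F Bb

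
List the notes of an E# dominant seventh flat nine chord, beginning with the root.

E# dominant seventh flat nine is a dominant seventh flat nine built on E-sharp.
root → E-sharp
3rd (major 3rd) → G-double-sharp
5th (perfect 5th) → B-sharp
7th (minor 7th) → D-sharp
9th (minor 9th) → F-sharp

E-sharp – G-double-sharp – B-sharp – D-sharp – F-sharp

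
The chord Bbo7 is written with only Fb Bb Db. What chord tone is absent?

The full Bbo7 chord is Bb, Db, Fb, Abb.
Comparing with the voicing, the diminished 7th (7th) — Abb — is absent.

Abb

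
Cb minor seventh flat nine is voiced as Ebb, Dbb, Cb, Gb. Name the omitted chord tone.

Cb minor seventh flat nine = Cb, Ebb, Gb, Bbb, Dbb. The voicing lacks the 7th (minor 7th), Bbb.

Bbb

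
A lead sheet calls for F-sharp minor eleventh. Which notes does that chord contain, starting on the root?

F# A C# E G# B

F-sharp minor eleventh: minor eleventh on F#.
root → F#
3rd (minor 3rd) → A
5th (perfect 5th) → C#
7th (minor 7th) → E
9th (major 9th) → G#
11th (perfect 11th) → B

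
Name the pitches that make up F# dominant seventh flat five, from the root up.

F-sharp, A-sharp, C, E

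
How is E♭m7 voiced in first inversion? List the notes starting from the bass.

In root position, E♭m7 is Eb–Gb–Bb–Db.
First inversion puts the third (Gb) in the bass.

Gb  Bb  Db  Eb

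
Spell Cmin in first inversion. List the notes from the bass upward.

Eb – G – C

Cmin = C–Eb–G; first inversion → third (Eb) lowest.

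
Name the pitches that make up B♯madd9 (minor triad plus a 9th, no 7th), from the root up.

B♯madd9: minor added-ninth on B#.
- root: B#
- minor 3rd: D#
- perfect 5th: F##
- major 9th: C##

B# D# F## C##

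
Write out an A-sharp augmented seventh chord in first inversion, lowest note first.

In root position, A-sharp augmented seventh is A#–C##–E##–G#.
First inversion puts the third (C##) in the bass.

C## E## G# A#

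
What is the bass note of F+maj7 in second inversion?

F+maj7 = F–A–C#–E. Second inversion → fifth in the bass = C#.

C#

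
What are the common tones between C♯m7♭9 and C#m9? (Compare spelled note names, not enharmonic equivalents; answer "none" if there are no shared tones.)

C♯m7♭9 = C#, E, G#, B, D.
C#m9 = C#, E, G#, B, D#.
Shared: C#, E, G#, B.

C# – E – G# – B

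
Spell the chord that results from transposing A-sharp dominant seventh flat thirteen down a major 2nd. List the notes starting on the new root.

Transposed root: A# → G# (major 2nd down). So we spell G# dominant seventh flat thirteen:
Root: G#
Major 3rd (3rd): B#
Perfect 5th (5th): D#
Minor 7th (7th): F#
Minor 13th (13th): E

G# – B# – D# – F# – E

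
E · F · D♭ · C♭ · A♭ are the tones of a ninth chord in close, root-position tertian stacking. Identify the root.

D♭

Stacking in thirds gives D♭ – F – A♭ – C♭ – E, so D♭ is the root — D♭ dominant seventh sharp nine.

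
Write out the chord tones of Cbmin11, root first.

Cb Ebb Gb Bbb Db Fb

Cbmin11 is a minor eleventh built on Cb.
root → Cb
3rd (minor 3rd) → Ebb
5th (perfect 5th) → Gb
7th (minor 7th) → Bbb
9th (major 9th) → Db
11th (perfect 11th) → Fb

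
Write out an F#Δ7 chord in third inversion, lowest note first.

E#, F#, A#, C#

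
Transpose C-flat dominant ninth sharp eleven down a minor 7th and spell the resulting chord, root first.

D♭ – F – A♭ – C♭ – E♭ – G

C♭ down a minor 7th → D♭. New chord: D♭ dominant ninth sharp eleven.
Root: D♭
Major 3rd (3rd): F
Perfect 5th (5th): A♭
Minor 7th (7th): C♭
Major 9th (9th): E♭
Augmented 11th (11th): G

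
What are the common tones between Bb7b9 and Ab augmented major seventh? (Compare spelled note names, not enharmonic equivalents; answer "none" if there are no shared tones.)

Bb7b9 = Bb, D, F, Ab, Cb.
Ab augmented major seventh = Ab, C, E, G.
Shared: Ab.

Ab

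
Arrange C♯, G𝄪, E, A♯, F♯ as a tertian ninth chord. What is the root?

F♯

Arranged so that each adjacent pair is a third by letter name: F♯ – A♯ – C♯ – E – G𝄪.
The bottom of that stack, F♯, is the root (this is F♯ dominant seventh sharp nine).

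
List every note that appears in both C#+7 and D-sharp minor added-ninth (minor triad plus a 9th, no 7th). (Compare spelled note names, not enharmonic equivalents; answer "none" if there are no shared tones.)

E♯

C#+7 = C♯, E♯, G𝄪, B.
D-sharp minor added-ninth = D♯, F♯, A♯, E♯.
Shared: E♯.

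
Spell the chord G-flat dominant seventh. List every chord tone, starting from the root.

G♭  B♭  D♭  F♭

G-flat dominant seventh: dominant seventh on G♭.
- root: G♭
- major 3rd: B♭
- perfect 5th: D♭
- minor 7th: F♭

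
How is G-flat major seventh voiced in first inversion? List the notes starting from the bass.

G-flat major seventh = Gb–Bb–Db–F; first inversion → third (Bb) lowest.

Bb – Db – F – Gb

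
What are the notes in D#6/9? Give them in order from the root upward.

Root D#, quality six-nine:
Root: D#
Major 3rd (3rd): F##
Perfect 5th (5th): A#
Major 6th (6th): B#
Major 9th (9th): E#

D#, F##, A#, B#, E#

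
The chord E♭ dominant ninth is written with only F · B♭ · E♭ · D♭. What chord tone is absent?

G

The full E♭ dominant ninth chord is E♭, G, B♭, D♭, F.
Comparing with the voicing, the major 3rd (3rd) — G — is absent.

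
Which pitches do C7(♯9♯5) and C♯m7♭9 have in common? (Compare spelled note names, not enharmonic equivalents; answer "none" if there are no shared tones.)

E, G♯

C7(♯9♯5) = C, E, G♯, B♭, D♯.
C♯m7♭9 = C♯, E, G♯, B, D.
Shared: E, G♯.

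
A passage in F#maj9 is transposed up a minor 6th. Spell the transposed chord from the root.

F♯ up a minor 6th → D. New chord: D major ninth.
- root: D
- major 3rd: F♯
- perfect 5th: A
- major 7th: C♯
- major 9th: E

D  F♯  A  C♯  E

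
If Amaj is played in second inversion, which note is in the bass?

Amaj in root position is A–C♯–E.
Second inversion places the fifth in the bass, which is E.

E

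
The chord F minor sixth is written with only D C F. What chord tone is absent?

Ab

The full F minor sixth chord is F, Ab, C, D.
Comparing with the voicing, the minor 3rd (3rd) — Ab — is absent.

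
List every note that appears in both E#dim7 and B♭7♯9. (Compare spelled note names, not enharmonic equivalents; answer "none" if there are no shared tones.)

D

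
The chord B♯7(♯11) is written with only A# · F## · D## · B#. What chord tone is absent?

E##

B♯7(♯11) = B#, D##, F##, A#, E##. The voicing lacks the 11th (augmented 11th), E##.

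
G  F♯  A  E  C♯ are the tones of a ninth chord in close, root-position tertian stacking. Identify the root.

F♯

Arranged so that each adjacent pair is a third by letter name: F♯ – A – C♯ – E – G.
The bottom of that stack, F♯, is the root (this is F♯ minor seventh flat nine).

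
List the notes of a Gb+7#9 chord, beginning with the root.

Gb  Bb  D  Fb  A

Gb+7#9: dominant seventh sharp nine sharp five on Gb.
Root: Gb
Major 3rd (3rd): Bb
Augmented 5th (5th): D
Minor 7th (7th): Fb
Augmented 9th (9th): A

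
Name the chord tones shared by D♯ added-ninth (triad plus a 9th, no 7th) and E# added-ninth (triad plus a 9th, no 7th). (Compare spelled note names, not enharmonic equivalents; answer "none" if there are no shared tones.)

D♯ added-ninth = D#, F##, A#, E#.
E# added-ninth = E#, G##, B#, F##.
Shared: F##, E#.

F##, E#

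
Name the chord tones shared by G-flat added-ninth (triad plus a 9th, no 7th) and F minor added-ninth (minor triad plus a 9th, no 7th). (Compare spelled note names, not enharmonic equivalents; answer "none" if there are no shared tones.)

G-flat added-ninth = G-flat, B-flat, D-flat, A-flat.
F minor added-ninth = F, A-flat, C, G.
Shared: A-flat.

A-flat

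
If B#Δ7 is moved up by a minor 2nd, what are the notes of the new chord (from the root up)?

Transposed root: B# → C# (minor 2nd up). So we spell C# major seventh:
root → C#
3rd (major 3rd) → E#
5th (perfect 5th) → G#
7th (major 7th) → B#

C# – E# – G# – B#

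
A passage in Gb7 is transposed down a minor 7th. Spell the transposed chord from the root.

Ab, C, Eb, Gb

Gb down a minor 7th → Ab. New chord: Ab dominant seventh.
Ab — root
C — major 3rd
Eb — perfect 5th
Gb — minor 7th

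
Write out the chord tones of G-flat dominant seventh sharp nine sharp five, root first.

Gb, Bb, D, Fb, A

G-flat dominant seventh sharp nine sharp five: dominant seventh sharp nine sharp five on Gb.
- root: Gb
- major 3rd: Bb
- augmented 5th: D
- minor 7th: Fb
- augmented 9th: A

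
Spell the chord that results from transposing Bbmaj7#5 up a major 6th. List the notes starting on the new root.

A major 6th up from Bb is G, so the new chord is G augmented major seventh.
G — root
B — major 3rd
D# — augmented 5th
F# — major 7th

G – B – D# – F#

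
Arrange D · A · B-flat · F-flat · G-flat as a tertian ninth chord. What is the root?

Stacking in thirds gives G-flat – B-flat – D – F-flat – A, so G-flat is the root — G-flat dominant seventh sharp nine sharp five.

G-flat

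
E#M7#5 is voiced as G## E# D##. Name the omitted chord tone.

E#M7#5 = E#, G##, B##, D##. The voicing lacks the 5th (augmented 5th), B##.

B##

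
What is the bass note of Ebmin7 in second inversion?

Bb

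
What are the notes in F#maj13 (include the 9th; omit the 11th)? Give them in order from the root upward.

F#  A#  C#  E#  G#  D#

Root F#, quality major thirteenth:
- root: F#
- major 3rd: A#
- perfect 5th: C#
- major 7th: E#
- major 9th: G#
- major 13th: D#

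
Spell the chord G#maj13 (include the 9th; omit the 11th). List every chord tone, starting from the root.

G#maj13: major thirteenth on G#.
root → G#
3rd (major 3rd) → B#
5th (perfect 5th) → D#
7th (major 7th) → F##
9th (major 9th) → A#
13th (major 13th) → E#

G# B# D# F## A# E#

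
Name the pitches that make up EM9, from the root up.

E G♯ B D♯ F♯

Root E, quality major ninth:
- root: E
- major 3rd: G♯
- perfect 5th: B
- major 7th: D♯
- major 9th: F♯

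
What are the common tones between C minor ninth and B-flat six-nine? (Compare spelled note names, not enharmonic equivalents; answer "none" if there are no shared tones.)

C  G  B-flat  D

C minor ninth: C E-flat G B-flat D
B-flat six-nine: B-flat D F G C
Common to both → C, G, B-flat, D.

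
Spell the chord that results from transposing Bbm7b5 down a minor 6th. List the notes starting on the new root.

D, F, A♭, C

Transposed root: B♭ → D (minor 6th down). So we spell D half-diminished seventh:
- root: D
- minor 3rd: F
- diminished 5th: A♭
- minor 7th: C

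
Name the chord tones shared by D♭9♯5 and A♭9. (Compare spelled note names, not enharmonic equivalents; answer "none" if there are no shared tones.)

Eb

D♭9♯5: Db F A Cb Eb
A♭9: Ab C Eb Gb Bb
Common to both → Eb.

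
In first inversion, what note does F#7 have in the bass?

A♯

F#7 in root position is F♯–A♯–C♯–E.
First inversion places the third in the bass, which is A♯.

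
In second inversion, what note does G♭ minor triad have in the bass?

G♭ minor triad in root position is G-flat–B-double-flat–D-flat.
Second inversion places the fifth in the bass, which is D-flat.

D-flat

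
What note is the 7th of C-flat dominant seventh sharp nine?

B-double-flat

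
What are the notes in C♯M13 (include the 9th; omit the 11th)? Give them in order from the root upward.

C# E# G# B# D# A#

Root C#, quality major thirteenth:
C# — root
E# — major 3rd
G# — perfect 5th
B# — major 7th
D# — major 9th
A# — major 13th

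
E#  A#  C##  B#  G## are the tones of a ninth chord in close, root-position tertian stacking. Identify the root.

Arranged so that each adjacent pair is a third by letter name: A# – C## – E# – G## – B#.
The bottom of that stack, A#, is the root (this is A# major ninth).

A#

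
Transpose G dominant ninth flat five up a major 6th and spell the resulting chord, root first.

E – G# – Bb – D – F#

A major 6th up from G is E, so the new chord is E dominant ninth flat five.
E — root
G# — major 3rd
Bb — diminished 5th
D — minor 7th
F# — major 9th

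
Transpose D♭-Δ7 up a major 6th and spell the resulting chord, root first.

Transposed root: Db → Bb (major 6th up). So we spell Bb minor-major seventh:
root → Bb
3rd (minor 3rd) → Db
5th (perfect 5th) → F
7th (major 7th) → A

Bb – Db – F – A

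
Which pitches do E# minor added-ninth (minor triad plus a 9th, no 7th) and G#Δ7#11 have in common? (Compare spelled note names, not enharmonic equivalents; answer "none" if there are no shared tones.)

G# B# F##

E# minor added-ninth = E#, G#, B#, F##.
G#Δ7#11 = G#, B#, D#, F##, C##.
Shared: G#, B#, F##.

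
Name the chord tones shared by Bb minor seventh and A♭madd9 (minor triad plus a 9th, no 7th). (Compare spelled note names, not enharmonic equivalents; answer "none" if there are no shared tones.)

Bb Ab

Bb minor seventh: Bb Db F Ab
A♭madd9: Ab Cb Eb Bb
Common to both → Bb, Ab.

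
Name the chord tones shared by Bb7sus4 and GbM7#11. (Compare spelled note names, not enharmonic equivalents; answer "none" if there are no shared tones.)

Bb7sus4 = Bb, Eb, F, Ab.
GbM7#11 = Gb, Bb, Db, F, C.
Shared: Bb, F.

Bb, F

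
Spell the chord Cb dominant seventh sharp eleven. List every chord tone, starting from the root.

C-flat, E-flat, G-flat, B-double-flat, F

Cb dominant seventh sharp eleven: dominant seventh sharp eleven on C-flat.
- root: C-flat
- major 3rd: E-flat
- perfect 5th: G-flat
- minor 7th: B-double-flat
- augmented 11th: F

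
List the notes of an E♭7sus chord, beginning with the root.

Eb, Ab, Bb, Db

E♭7sus is a dominant seventh suspended fourth built on Eb.
Eb — root
Ab — perfect 4th
Bb — perfect 5th
Db — minor 7th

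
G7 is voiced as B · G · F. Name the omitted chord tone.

The full G7 chord is G, B, D, F.
Comparing with the voicing, the perfect 5th (5th) — D — is absent.

D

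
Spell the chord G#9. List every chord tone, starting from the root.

Root G#, quality dominant ninth:
root → G#
3rd (major 3rd) → B#
5th (perfect 5th) → D#
7th (minor 7th) → F#
9th (major 9th) → A#

G#, B#, D#, F#, A#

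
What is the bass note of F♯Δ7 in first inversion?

A#

F♯Δ7 in root position is F#–A#–C#–E#.
First inversion places the third in the bass, which is A#.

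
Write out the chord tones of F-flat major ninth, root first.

F-flat major ninth is a major ninth built on F-flat.
- root: F-flat
- major 3rd: A-flat
- perfect 5th: C-flat
- major 7th: E-flat
- major 9th: G-flat

F-flat, A-flat, C-flat, E-flat, G-flat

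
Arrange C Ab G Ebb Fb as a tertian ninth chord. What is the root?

Fb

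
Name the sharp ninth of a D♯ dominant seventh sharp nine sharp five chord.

E-double-sharp

Root of D♯ dominant seventh sharp nine sharp five = D-sharp. The 9th is an augmented 9th: D-sharp up an augmented 9th → E-double-sharp.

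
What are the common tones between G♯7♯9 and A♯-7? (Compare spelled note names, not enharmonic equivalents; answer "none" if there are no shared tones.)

G♯7♯9 = G#, B#, D#, F#, A##.
A♯-7 = A#, C#, E#, G#.
Shared: G#.

G#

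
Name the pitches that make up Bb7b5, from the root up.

Bb7b5 is a dominant seventh flat five built on Bb.
root → Bb
3rd (major 3rd) → D
5th (diminished 5th) → Fb
7th (minor 7th) → Ab

Bb, D, Fb, Ab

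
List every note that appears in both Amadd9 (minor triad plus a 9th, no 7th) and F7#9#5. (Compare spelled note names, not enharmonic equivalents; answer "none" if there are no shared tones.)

Amadd9 = A, C, E, B.
F7#9#5 = F, A, C#, Eb, G#.
Shared: A.

A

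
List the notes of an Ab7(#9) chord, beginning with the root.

Ab – C – Eb – Gb – B

Root Ab, quality dominant seventh sharp nine:
root → Ab
3rd (major 3rd) → C
5th (perfect 5th) → Eb
7th (minor 7th) → Gb
9th (augmented 9th) → B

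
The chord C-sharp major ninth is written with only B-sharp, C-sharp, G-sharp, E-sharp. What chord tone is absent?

D-sharp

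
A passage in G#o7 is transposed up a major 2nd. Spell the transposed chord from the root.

G# up a major 2nd → A#. New chord: A# diminished seventh.
root → A#
3rd (minor 3rd) → C#
5th (diminished 5th) → E
7th (diminished 7th) → G

A# C# E G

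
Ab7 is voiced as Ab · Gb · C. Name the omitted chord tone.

Ab7 = Ab, C, Eb, Gb. The voicing lacks the 5th (perfect 5th), Eb.

Eb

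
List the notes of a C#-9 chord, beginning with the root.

C#, E, G#, B, D#

C#-9 is a minor ninth built on C#.
Root: C#
Minor 3rd (3rd): E
Perfect 5th (5th): G#
Minor 7th (7th): B
Major 9th (9th): D#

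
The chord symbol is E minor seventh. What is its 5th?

Root of E minor seventh = E. The 5th is a perfect 5th: E up a perfect 5th → B.

B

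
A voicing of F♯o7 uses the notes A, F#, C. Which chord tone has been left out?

Eb

The full F♯o7 chord is F#, A, C, Eb.
Comparing with the voicing, the diminished 7th (7th) — Eb — is absent.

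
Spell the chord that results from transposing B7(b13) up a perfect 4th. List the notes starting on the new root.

E – G# – B – D – C

A perfect 4th up from B is E, so the new chord is E dominant seventh flat thirteen.
root → E
3rd (major 3rd) → G#
5th (perfect 5th) → B
7th (minor 7th) → D
13th (minor 13th) → C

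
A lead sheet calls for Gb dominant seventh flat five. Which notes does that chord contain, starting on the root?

Gb, Bb, Dbb, Fb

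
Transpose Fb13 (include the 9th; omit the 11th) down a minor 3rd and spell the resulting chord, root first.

A minor 3rd down from Fb is Db, so the new chord is Db dominant thirteenth.
Db — root
F — major 3rd
Ab — perfect 5th
Cb — minor 7th
Eb — major 9th
Bb — major 13th

Db, F, Ab, Cb, Eb, Bb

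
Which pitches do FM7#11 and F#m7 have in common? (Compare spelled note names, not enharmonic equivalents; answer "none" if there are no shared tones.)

A, E

FM7#11 = F, A, C, E, B.
F#m7 = F#, A, C#, E.
Shared: A, E.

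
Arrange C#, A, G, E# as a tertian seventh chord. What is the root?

Arranged so that each adjacent pair is a third by letter name: A – C# – E# – G.
The bottom of that stack, A, is the root (this is A augmented seventh).

A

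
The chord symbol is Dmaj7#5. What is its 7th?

C#

Dmaj7#5 is built on D; its 7th is a major 7th above the root.
A seventh above D uses the letter C, and the major 7th above D is C#.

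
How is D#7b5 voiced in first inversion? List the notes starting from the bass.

D#7b5 = D#–F##–A–C#; first inversion → third (F##) lowest.

F##, A, C#, D#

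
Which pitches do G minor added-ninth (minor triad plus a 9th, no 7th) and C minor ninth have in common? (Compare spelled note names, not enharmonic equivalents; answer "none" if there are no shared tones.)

G minor added-ninth = G, B-flat, D, A.
C minor ninth = C, E-flat, G, B-flat, D.
Shared: G, B-flat, D.

G, B-flat, D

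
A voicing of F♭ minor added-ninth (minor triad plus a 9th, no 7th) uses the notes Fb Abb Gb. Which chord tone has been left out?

The full F♭ minor added-ninth chord is Fb, Abb, Cb, Gb.
Comparing with the voicing, the perfect 5th (5th) — Cb — is absent.

Cb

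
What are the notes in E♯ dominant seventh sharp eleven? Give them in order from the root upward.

E-sharp  G-double-sharp  B-sharp  D-sharp  A-double-sharp

Root E-sharp, quality dominant seventh sharp eleven:
Root: E-sharp
Major 3rd (3rd): G-double-sharp
Perfect 5th (5th): B-sharp
Minor 7th (7th): D-sharp
Augmented 11th (11th): A-double-sharp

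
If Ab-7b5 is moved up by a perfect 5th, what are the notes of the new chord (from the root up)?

E♭, G♭, B𝄫, D♭

A♭ up a perfect 5th → E♭. New chord: E♭ half-diminished seventh.
E♭ — root
G♭ — minor 3rd
B𝄫 — diminished 5th
D♭ — minor 7th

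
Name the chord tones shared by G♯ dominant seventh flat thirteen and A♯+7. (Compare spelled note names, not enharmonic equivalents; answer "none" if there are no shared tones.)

G♯ dominant seventh flat thirteen: G# B# D# F# E
A♯+7: A# C## E## G#
Common to both → G#.

G#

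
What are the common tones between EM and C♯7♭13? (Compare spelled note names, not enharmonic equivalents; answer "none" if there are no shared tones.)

G♯, B

EM = E, G♯, B.
C♯7♭13 = C♯, E♯, G♯, B, A.
Shared: G♯, B.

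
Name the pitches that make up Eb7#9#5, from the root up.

Eb7#9#5: dominant seventh sharp nine sharp five on Eb.
root → Eb
3rd (major 3rd) → G
5th (augmented 5th) → B
7th (minor 7th) → Db
9th (augmented 9th) → F#

Eb, G, B, Db, F#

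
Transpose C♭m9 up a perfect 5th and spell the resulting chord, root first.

A perfect 5th up from Cb is Gb, so the new chord is Gb minor ninth.
Gb — root
Bbb — minor 3rd
Db — perfect 5th
Fb — minor 7th
Ab — major 9th

Gb, Bbb, Db, Fb, Ab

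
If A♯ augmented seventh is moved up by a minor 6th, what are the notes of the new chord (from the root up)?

F#  A#  C##  E

A# up a minor 6th → F#. New chord: F# augmented seventh.
root → F#
3rd (major 3rd) → A#
5th (augmented 5th) → C##
7th (minor 7th) → E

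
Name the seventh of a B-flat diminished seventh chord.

Abb

B-flat diminished seventh is built on Bb; its 7th is a diminished 7th above the root.
A seventh above B uses the letter A, and the diminished 7th above Bb is Abb.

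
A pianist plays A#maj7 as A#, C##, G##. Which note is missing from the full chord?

A#maj7 = A#, C##, E#, G##. The voicing lacks the 5th (perfect 5th), E#.

E#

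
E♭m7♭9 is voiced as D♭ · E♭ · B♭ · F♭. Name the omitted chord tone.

G♭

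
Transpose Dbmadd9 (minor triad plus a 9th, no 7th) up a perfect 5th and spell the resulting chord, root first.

Ab Cb Eb Bb

Db up a perfect 5th → Ab. New chord: Ab minor added-ninth.
- root: Ab
- minor 3rd: Cb
- perfect 5th: Eb
- major 9th: Bb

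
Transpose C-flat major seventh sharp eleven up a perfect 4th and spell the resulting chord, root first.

F-flat, A-flat, C-flat, E-flat, B-flat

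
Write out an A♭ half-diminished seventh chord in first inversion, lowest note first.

Cb, Ebb, Gb, Ab

In root position, A♭ half-diminished seventh is Ab–Cb–Ebb–Gb.
First inversion puts the third (Cb) in the bass.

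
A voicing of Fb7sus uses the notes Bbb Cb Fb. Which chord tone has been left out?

Ebb

Fb7sus = Fb, Bbb, Cb, Ebb. The voicing lacks the 7th (minor 7th), Ebb.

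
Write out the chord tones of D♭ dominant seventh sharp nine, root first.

D♭, F, A♭, C♭, E

D♭ dominant seventh sharp nine: dominant seventh sharp nine on D♭.
root → D♭
3rd (major 3rd) → F
5th (perfect 5th) → A♭
7th (minor 7th) → C♭
9th (augmented 9th) → E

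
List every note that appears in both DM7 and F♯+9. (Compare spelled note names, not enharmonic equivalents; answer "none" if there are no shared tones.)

DM7: D F# A C#
F♯+9: F# A# C## E G#
Common to both → F#.

F#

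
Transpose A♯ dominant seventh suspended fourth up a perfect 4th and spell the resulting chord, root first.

D-sharp, G-sharp, A-sharp, C-sharp

A-sharp up a perfect 4th → D-sharp. New chord: D-sharp dominant seventh suspended fourth.
root → D-sharp
4th (perfect 4th) → G-sharp
5th (perfect 5th) → A-sharp
7th (minor 7th) → C-sharp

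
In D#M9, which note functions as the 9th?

E#

Root of D#M9 = D#. The 9th is a major 9th: D# up a major 9th → E#.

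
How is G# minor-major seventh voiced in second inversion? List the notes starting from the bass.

In root position, G# minor-major seventh is G♯–B–D♯–F𝄪.
Second inversion puts the fifth (D♯) in the bass.

D♯  F𝄪  G♯  B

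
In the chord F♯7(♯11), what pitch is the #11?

B#

F♯7(♯11) is built on F#; its 11th is an augmented 11th above the root.
A fourth above F uses the letter B, and the augmented 11th above F# is B#.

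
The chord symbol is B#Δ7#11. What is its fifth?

B#Δ7#11 is built on B#; its 5th is a perfect 5th above the root.
A fifth above B uses the letter F, and the perfect 5th above B# is F##.

F##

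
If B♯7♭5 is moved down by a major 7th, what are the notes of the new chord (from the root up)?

C#, E#, G, B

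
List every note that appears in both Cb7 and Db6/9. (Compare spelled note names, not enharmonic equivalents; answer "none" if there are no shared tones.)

Cb7: Cb Eb Gb Bbb
Db6/9: Db F Ab Bb Eb
Common to both → Eb.

Eb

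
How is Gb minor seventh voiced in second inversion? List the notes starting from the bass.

In root position, Gb minor seventh is Gb–Bbb–Db–Fb.
Second inversion puts the fifth (Db) in the bass.

Db, Fb, Gb, Bbb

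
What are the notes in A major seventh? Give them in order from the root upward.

A – C# – E – G#

Root A, quality major seventh:
root → A
3rd (major 3rd) → C#
5th (perfect 5th) → E
7th (major 7th) → G#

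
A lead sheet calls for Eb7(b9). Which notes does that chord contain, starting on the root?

Eb G Bb Db Fb

Root Eb, quality dominant seventh flat nine:
Root: Eb
Major 3rd (3rd): G
Perfect 5th (5th): Bb
Minor 7th (7th): Db
Minor 9th (9th): Fb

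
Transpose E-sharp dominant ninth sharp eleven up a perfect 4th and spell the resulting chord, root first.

A perfect 4th up from E-sharp is A-sharp, so the new chord is A-sharp dominant ninth sharp eleven.
Root: A-sharp
Major 3rd (3rd): C-double-sharp
Perfect 5th (5th): E-sharp
Minor 7th (7th): G-sharp
Major 9th (9th): B-sharp
Augmented 11th (11th): D-double-sharp

A-sharp, C-double-sharp, E-sharp, G-sharp, B-sharp, D-double-sharp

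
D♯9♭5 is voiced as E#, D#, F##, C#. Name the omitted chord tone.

A

D♯9♭5 = D#, F##, A, C#, E#. The voicing lacks the 5th (diminished 5th), A.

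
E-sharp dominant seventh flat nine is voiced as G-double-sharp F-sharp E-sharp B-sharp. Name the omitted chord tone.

D-sharp

The full E-sharp dominant seventh flat nine chord is E-sharp, G-double-sharp, B-sharp, D-sharp, F-sharp.
Comparing with the voicing, the minor 7th (7th) — D-sharp — is absent.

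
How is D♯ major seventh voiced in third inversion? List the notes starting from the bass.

In root position, D♯ major seventh is D-sharp–F-double-sharp–A-sharp–C-double-sharp.
Third inversion puts the seventh (C-double-sharp) in the bass.

C-double-sharp  D-sharp  F-double-sharp  A-sharp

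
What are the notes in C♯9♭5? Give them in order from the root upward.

C# E# G B D#

Root C#, quality dominant ninth flat five:
C# — root
E# — major 3rd
G — diminished 5th
B — minor 7th
D# — major 9th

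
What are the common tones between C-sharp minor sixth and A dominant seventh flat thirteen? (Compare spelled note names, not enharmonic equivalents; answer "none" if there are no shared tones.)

C-sharp E

C-sharp minor sixth = C-sharp, E, G-sharp, A-sharp.
A dominant seventh flat thirteen = A, C-sharp, E, G, F.
Shared: C-sharp, E.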